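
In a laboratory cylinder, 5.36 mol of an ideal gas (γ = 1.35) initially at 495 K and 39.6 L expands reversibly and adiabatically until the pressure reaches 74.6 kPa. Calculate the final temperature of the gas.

294 K

P₁ = nRT₁/V₁ = 5.36×8.314×495/39.6 = 557 kPa.
Adiabatic: T₂/T₁ = (P₂/P₁)^((γ−1)/γ) ⇒ T₂ = 495×(0.134)^0.259 = 294 K; V₂ = 176 L.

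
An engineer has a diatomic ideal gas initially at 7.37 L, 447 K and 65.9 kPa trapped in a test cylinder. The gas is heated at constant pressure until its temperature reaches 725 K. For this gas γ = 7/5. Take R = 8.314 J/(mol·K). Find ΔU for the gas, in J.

755 J

n = P₁V₁/(RT₁) = 65.9×7.37/(8.314×447) = 0.131 mol.
Isobaric: P stays 65.9 kPa; V/T = const ⇒ T₂ = 725 K, V₂ = 12.0 L.
For an ideal gas ΔU = nCvΔT with Cv = (5/2)R = 20.8 J/(mol·K).
ΔU = 0.131×20.8×(725−447) = 755 J.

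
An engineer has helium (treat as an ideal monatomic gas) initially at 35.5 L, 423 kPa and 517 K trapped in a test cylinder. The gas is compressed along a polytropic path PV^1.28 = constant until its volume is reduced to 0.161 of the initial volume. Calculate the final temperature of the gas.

Polytropic n=1.28: T₂ = T₁(V₁/V₂)^(n−1) = 517×(6.21)^0.28 = 862 K; P₂ = P₁(V₁/V₂)^n = 4380 kPa.

862 K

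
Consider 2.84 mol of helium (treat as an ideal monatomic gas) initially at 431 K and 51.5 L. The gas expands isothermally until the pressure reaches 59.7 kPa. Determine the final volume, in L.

P₁ = nRT₁/V₁ = 2.84×8.314×431/51.5 = 198 kPa.
Isothermal: T stays 431 K; PV = const ⇒ V₂ = 170 L, P₂ = 59.7 kPa.

170 L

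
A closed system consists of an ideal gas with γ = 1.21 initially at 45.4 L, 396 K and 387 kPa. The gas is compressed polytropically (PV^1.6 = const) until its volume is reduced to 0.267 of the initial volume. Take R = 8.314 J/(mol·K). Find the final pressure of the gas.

3200 kPa

Polytropic n=1.6: T₂ = T₁(V₁/V₂)^(n−1) = 396×(3.75)^0.60 = 875 K; P₂ = P₁(V₁/V₂)^n = 3200 kPa.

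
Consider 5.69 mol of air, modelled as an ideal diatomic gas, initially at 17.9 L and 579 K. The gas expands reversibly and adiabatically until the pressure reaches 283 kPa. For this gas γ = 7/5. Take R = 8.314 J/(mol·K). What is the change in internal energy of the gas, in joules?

-26200 J

P₁ = nRT₁/V₁ = 5.69×8.314×579/17.9 = 1530 kPa.
Adiabatic: T₂/T₁ = (P₂/P₁)^((γ−1)/γ) ⇒ T₂ = 579×(0.185)^0.286 = 357 K; V₂ = 59.8 L.
For an ideal gas ΔU = nCvΔT with Cv = (5/2)R = 20.8 J/(mol·K).
ΔU = 5.69×20.8×(357−579) = -26200 J.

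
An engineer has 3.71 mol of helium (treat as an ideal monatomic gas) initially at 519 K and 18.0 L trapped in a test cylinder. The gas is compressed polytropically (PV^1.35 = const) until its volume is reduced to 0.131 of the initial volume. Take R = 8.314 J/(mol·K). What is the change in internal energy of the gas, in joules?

P₁ = nRT₁/V₁ = 3.71×8.314×519/18.0 = 889 kPa.
Polytropic n=1.35: T₂ = T₁(V₁/V₂)^(n−1) = 519×(7.63)^0.35 = 1060 K; P₂ = P₁(V₁/V₂)^n = 13800 kPa.
For an ideal gas ΔU = nCvΔT with Cv = (3/2)R = 12.5 J/(mol·K).
ΔU = 3.71×12.5×(1060−519) = 24900 J.

24900 J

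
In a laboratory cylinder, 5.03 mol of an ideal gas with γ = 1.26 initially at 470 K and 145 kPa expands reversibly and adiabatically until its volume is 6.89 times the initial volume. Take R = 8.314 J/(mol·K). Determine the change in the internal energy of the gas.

-29800 J

V₁ = nRT₁/P₁ = 5.03×8.314×470/145 = 136 L.
Adiabatic: TV^(γ−1) = const ⇒ T₂ = 470×(0.145)^0.260 = 285 K; PV^γ = const ⇒ P₂ = 12.7 kPa.
For an ideal gas ΔU = nCvΔT with Cv = R/(γ−1) = 32.0 J/(mol·K).
ΔU = 5.03×32.0×(285−470) = -29800 J.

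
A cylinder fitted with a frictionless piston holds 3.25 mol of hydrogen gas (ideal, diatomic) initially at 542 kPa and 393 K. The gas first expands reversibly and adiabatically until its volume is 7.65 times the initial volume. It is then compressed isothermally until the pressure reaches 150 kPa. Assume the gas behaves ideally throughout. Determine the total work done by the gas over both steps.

V₁ = nRT₁/P₁ = 3.25×8.314×393/542 = 19.6 L.
Step 1 — Adiabatic: TV^(γ−1) = const ⇒ T₂ = 393×(0.131)^0.400 = 174 K; PV^γ = const ⇒ P₂ = 31.4 kPa.
ΔU = nCvΔT = 3.25×20.8×(174−393) = -14800 J.
Q = 0 for an adiabatic process, so W = −ΔU = 14800 J.
State after step 1: P = 31.4 kPa, V = 150 L, T = 174 K.
Step 2 — Isothermal: T stays 174 K; PV = const ⇒ V₂ = 31.4 L, P₂ = 150 kPa.
ΔU = 0 (ideal gas, T constant).
W = nRT ln(V₂/V₁) = 3.25×8.314×174×ln(0.209) = -7360 J.
Q = ΔU + W = -7360 J.
Net over both steps: W = 7420 J, Q = -7360 J, ΔU = -14800 J.

7420 J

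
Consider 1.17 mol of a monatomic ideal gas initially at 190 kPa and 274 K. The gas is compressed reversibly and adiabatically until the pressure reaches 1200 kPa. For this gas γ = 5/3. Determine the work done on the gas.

V₁ = nRT₁/P₁ = 1.17×8.314×274/190 = 14.0 L.
Adiabatic: T₂/T₁ = (P₂/P₁)^((γ−1)/γ) ⇒ T₂ = 274×(6.32)^0.400 = 573 K; V₂ = 4.64 L.
ΔU = nCvΔT = 1.17×12.5×(573−274) = 4360 J.
Q = 0 for an adiabatic process, so W = −ΔU = -4360 J.
Work done on the gas = −W_by = 4360 J.

4360 J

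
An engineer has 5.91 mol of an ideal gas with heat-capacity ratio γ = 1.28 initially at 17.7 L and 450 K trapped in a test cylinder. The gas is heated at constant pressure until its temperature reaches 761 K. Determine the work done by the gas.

15300 J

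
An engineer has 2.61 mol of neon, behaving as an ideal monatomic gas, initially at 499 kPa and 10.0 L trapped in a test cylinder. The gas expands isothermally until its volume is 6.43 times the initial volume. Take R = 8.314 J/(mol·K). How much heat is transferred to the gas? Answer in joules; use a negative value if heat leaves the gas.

9290 J

T₁ = P₁V₁/(nR) = 499×10.0/(2.61×8.314) = 230 K.
Isothermal: T stays 230 K; PV = const ⇒ V₂ = 64.3 L, P₂ = 77.6 kPa.
ΔU = 0 (ideal gas, T constant).
W = nRT ln(V₂/V₁) = 2.61×8.314×230×ln(6.43) = 9290 J.
Q = ΔU + W = 9290 J.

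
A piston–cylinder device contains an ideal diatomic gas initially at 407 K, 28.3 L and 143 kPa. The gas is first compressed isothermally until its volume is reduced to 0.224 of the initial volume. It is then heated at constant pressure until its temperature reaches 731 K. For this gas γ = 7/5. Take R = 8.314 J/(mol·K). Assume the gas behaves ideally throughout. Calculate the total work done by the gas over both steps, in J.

n = P₁V₁/(RT₁) = 143×28.3/(8.314×407) = 1.20 mol.
Step 1 — Isothermal: T stays 407 K; PV = const ⇒ V₂ = 6.34 L, P₂ = 638 kPa.
ΔU = 0 (ideal gas, T constant).
W = nRT ln(V₂/V₁) = 1.20×8.314×407×ln(0.224) = -6050 J.
Q = ΔU + W = -6050 J.
State after step 1: P = 638 kPa, V = 6.34 L, T = 407 K.
Step 2 — Isobaric: P stays 638 kPa; V/T = const ⇒ T₂ = 731 K, V₂ = 11.4 L.
W = PΔV = 638×(11.4−6.34) kPa·L = 3220 J.
ΔU = nCvΔT = 1.20×20.8×(731−407) = 8050 J.
Q = ΔU + W = nCpΔT = 11300 J.
Net over both steps: W = -2830 J, Q = 5220 J, ΔU = 8050 J.

-2830 J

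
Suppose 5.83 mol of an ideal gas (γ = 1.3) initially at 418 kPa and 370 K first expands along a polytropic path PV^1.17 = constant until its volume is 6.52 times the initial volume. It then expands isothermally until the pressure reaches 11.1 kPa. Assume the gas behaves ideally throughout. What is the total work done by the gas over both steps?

V₁ = nRT₁/P₁ = 5.83×8.314×370/418 = 42.9 L.
Step 1 — Polytropic n=1.17: T₂ = T₁(V₁/V₂)^(n−1) = 370×(0.153)^0.17 = 269 K; P₂ = P₁(V₁/V₂)^n = 46.6 kPa.
W = (P₁V₁−P₂V₂)/(n−1) = (418×42.9−46.6×280)/0.17 = 28800 J.
ΔU = nCvΔT = 5.83×27.7×(269−370) = -16300 J.
Q = ΔU + W = 12500 J.
State after step 1: P = 46.6 kPa, V = 280 L, T = 269 K.
Step 2 — Isothermal: T stays 269 K; PV = const ⇒ V₂ = 1170 L, P₂ = 11.1 kPa.
ΔU = 0 (ideal gas, T constant).
W = nRT ln(V₂/V₁) = 5.83×8.314×269×ln(4.20) = 18700 J.
Q = ΔU + W = 18700 J.
Net over both steps: W = 47500 J, Q = 31200 J, ΔU = -16300 J.

47500 J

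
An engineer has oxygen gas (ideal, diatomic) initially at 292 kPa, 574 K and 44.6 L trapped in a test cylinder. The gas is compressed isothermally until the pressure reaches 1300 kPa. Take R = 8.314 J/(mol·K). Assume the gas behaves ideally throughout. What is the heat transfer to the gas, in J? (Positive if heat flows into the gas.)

-19400 J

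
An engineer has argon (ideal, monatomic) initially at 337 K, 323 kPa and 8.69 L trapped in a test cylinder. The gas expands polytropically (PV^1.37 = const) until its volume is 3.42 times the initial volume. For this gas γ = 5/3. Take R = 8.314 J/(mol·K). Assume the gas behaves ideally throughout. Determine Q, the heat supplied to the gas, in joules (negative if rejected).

1230 J

n = P₁V₁/(RT₁) = 323×8.69/(8.314×337) = 1.00 mol.
Polytropic n=1.37: T₂ = T₁(V₁/V₂)^(n−1) = 337×(0.292)^0.37 = 214 K; P₂ = P₁(V₁/V₂)^n = 59.9 kPa.
W = (P₁V₁−P₂V₂)/(n−1) = (323×8.69−59.9×29.7)/0.37 = 2770 J.
ΔU = nCvΔT = 1.00×12.5×(214−337) = -1540 J.
Q = ΔU + W = 1230 J.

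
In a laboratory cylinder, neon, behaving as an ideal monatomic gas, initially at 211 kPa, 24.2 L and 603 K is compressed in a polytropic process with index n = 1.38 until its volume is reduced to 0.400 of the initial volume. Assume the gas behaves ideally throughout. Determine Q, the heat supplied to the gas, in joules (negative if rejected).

n = P₁V₁/(RT₁) = 211×24.2/(8.314×603) = 1.02 mol.
Polytropic n=1.38: T₂ = T₁(V₁/V₂)^(n−1) = 603×(2.50)^0.38 = 854 K; P₂ = P₁(V₁/V₂)^n = 747 kPa.
W = (P₁V₁−P₂V₂)/(n−1) = (211×24.2−747×9.68)/0.38 = -5600 J.
ΔU = nCvΔT = 1.02×12.5×(854−603) = 3190 J.
Q = ΔU + W = -2410 J.

-2410 J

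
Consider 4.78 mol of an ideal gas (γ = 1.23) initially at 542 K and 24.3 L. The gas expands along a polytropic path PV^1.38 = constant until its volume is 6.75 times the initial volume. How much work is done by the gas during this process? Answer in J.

29200 J

P₁ = nRT₁/V₁ = 4.78×8.314×542/24.3 = 886 kPa.
Polytropic n=1.38: T₂ = T₁(V₁/V₂)^(n−1) = 542×(0.148)^0.38 = 262 K; P₂ = P₁(V₁/V₂)^n = 63.6 kPa.
W = (P₁V₁−P₂V₂)/(n−1) = (886×24.3−63.6×164)/0.38 = 29200 J.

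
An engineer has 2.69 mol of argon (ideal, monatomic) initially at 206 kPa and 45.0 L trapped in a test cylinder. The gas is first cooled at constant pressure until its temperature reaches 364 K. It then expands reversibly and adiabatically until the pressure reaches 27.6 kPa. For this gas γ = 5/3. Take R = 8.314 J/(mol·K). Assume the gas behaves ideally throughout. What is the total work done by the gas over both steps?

T₁ = P₁V₁/(nR) = 206×45.0/(2.69×8.314) = 414 K.
Step 1 — Isobaric: P stays 206 kPa; V/T = const ⇒ T₂ = 364 K, V₂ = 39.5 L.
W = PΔV = 206×(39.5−45.0) kPa·L = -1130 J.
ΔU = nCvΔT = 2.69×12.5×(364−414) = -1690 J.
Q = ΔU + W = nCpΔT = -2820 J.
State after step 1: P = 206 kPa, V = 39.5 L, T = 364 K.
Step 2 — Adiabatic: T₂/T₁ = (P₂/P₁)^((γ−1)/γ) ⇒ T₂ = 364×(0.134)^0.400 = 163 K; V₂ = 132 L.
ΔU = nCvΔT = 2.69×12.5×(163−364) = -6750 J.
Q = 0 for an adiabatic process, so W = −ΔU = 6750 J.
Net over both steps: W = 5620 J, Q = -2820 J, ΔU = -8440 J.

5620 J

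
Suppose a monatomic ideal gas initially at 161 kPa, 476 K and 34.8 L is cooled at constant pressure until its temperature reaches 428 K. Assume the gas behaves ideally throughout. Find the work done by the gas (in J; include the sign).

n = P₁V₁/(RT₁) = 161×34.8/(8.314×476) = 1.42 mol.
Isobaric: P stays 161 kPa; V/T = const ⇒ T₂ = 428 K, V₂ = 31.3 L.
W = PΔV = 161×(31.3−34.8) kPa·L = -565 J.

-565 J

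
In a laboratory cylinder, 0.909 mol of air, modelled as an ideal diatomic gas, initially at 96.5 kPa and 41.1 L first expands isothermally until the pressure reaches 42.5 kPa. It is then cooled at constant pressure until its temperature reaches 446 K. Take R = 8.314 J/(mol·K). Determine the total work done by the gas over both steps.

T₁ = P₁V₁/(nR) = 96.5×41.1/(0.909×8.314) = 525 K.
Step 1 — Isothermal: T stays 525 K; PV = const ⇒ V₂ = 93.3 L, P₂ = 42.5 kPa.
ΔU = 0 (ideal gas, T constant).
W = nRT ln(V₂/V₁) = 0.909×8.314×525×ln(2.27) = 3250 J.
Q = ΔU + W = 3250 J.
State after step 1: P = 42.5 kPa, V = 93.3 L, T = 525 K.
Step 2 — Isobaric: P stays 42.5 kPa; V/T = const ⇒ T₂ = 446 K, V₂ = 79.3 L.
W = PΔV = 42.5×(79.3−93.3) kPa·L = -596 J.
ΔU = nCvΔT = 0.909×20.8×(446−525) = -1490 J.
Q = ΔU + W = nCpΔT = -2080 J.
Net over both steps: W = 2660 J, Q = 1170 J, ΔU = -1490 J.

2660 J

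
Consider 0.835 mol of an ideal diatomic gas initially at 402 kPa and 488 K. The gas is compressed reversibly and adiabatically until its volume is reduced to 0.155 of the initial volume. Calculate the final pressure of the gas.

5470 kPa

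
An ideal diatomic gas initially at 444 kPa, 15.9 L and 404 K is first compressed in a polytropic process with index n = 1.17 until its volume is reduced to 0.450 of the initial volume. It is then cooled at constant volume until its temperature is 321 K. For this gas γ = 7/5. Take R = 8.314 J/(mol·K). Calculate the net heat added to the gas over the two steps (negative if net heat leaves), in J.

-9660 J

n = P₁V₁/(RT₁) = 444×15.9/(8.314×404) = 2.10 mol.
Step 1 — Polytropic n=1.17: T₂ = T₁(V₁/V₂)^(n−1) = 404×(2.22)^0.17 = 463 K; P₂ = P₁(V₁/V₂)^n = 1130 kPa.
W = (P₁V₁−P₂V₂)/(n−1) = (444×15.9−1130×7.16)/0.17 = -6040 J.
ΔU = nCvΔT = 2.10×20.8×(463−404) = 2570 J.
Q = ΔU + W = -3470 J.
State after step 1: P = 1130 kPa, V = 7.16 L, T = 463 K.
Step 2 — Isochoric: V stays 7.16 L; P/T = const ⇒ T₂ = 321 K, P₂ = 784 kPa.
W = 0 (no volume change).
ΔU = nCvΔT = 2.10×20.8×(321−463) = -6190 J.
Q = ΔU = -6190 J.
Net over both steps: W = -6040 J, Q = -9660 J, ΔU = -3630 J.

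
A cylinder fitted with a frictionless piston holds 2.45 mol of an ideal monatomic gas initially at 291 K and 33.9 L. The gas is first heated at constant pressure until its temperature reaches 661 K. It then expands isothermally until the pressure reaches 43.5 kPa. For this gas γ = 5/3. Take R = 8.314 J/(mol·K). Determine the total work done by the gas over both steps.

26300 J

P₁ = nRT₁/V₁ = 2.45×8.314×291/33.9 = 175 kPa.
Step 1 — Isobaric: P stays 175 kPa; V/T = const ⇒ T₂ = 661 K, V₂ = 77.0 L.
W = PΔV = 175×(77.0−33.9) kPa·L = 7540 J.
ΔU = nCvΔT = 2.45×12.5×(661−291) = 11300 J.
Q = ΔU + W = nCpΔT = 18800 J.
State after step 1: P = 175 kPa, V = 77.0 L, T = 661 K.
Step 2 — Isothermal: T stays 661 K; PV = const ⇒ V₂ = 310 L, P₂ = 43.5 kPa.
ΔU = 0 (ideal gas, T constant).
W = nRT ln(V₂/V₁) = 2.45×8.314×661×ln(4.02) = 18700 J.
Q = ΔU + W = 18700 J.
Net over both steps: W = 26300 J, Q = 37600 J, ΔU = 11300 J.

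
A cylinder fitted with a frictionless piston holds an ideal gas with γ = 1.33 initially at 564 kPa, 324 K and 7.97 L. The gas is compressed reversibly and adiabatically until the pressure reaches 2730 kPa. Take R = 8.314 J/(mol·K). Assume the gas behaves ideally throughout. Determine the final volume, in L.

Adiabatic: T₂/T₁ = (P₂/P₁)^((γ−1)/γ) ⇒ T₂ = 324×(4.84)^0.248 = 479 K; V₂ = 2.44 L.

2.44 L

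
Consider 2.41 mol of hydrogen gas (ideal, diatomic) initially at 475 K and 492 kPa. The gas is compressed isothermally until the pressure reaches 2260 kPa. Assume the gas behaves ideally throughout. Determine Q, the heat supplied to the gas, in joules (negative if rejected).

V₁ = nRT₁/P₁ = 2.41×8.314×475/492 = 19.3 L.
Isothermal: T stays 475 K; PV = const ⇒ V₂ = 4.21 L, P₂ = 2260 kPa.
ΔU = 0 (ideal gas, T constant).
W = nRT ln(V₂/V₁) = 2.41×8.314×475×ln(0.218) = -14500 J.
Q = ΔU + W = -14500 J.

-14500 J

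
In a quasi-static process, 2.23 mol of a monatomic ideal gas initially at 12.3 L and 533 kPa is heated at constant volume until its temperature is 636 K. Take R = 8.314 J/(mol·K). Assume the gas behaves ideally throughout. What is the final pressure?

959 kPa

T₁ = P₁V₁/(nR) = 533×12.3/(2.23×8.314) = 354 K.
Isochoric: V stays 12.3 L; P/T = const ⇒ T₂ = 636 K, P₂ = 959 kPa.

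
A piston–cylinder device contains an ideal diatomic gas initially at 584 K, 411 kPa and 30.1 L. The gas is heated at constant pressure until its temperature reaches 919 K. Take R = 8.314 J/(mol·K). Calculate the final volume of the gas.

47.4 L

Isobaric: P stays 411 kPa; V/T = const ⇒ T₂ = 919 K, V₂ = 47.4 L.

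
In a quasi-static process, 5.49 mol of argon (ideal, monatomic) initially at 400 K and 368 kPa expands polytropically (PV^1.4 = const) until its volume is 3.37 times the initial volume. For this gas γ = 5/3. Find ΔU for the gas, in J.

-10500 J

V₁ = nRT₁/P₁ = 5.49×8.314×400/368 = 49.6 L.
Polytropic n=1.4: T₂ = T₁(V₁/V₂)^(n−1) = 400×(0.297)^0.40 = 246 K; P₂ = P₁(V₁/V₂)^n = 67.2 kPa.
For an ideal gas ΔU = nCvΔT with Cv = (3/2)R = 12.5 J/(mol·K).
ΔU = 5.49×12.5×(246−400) = -10500 J.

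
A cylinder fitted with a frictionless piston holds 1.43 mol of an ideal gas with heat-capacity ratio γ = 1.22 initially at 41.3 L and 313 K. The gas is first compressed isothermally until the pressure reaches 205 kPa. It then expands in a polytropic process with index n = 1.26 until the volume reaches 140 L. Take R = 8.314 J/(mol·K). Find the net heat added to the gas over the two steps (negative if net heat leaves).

-4130 J

P₁ = nRT₁/V₁ = 1.43×8.314×313/41.3 = 90.1 kPa.
Step 1 — Isothermal: T stays 313 K; PV = const ⇒ V₂ = 18.2 L, P₂ = 205 kPa.
ΔU = 0 (ideal gas, T constant).
W = nRT ln(V₂/V₁) = 1.43×8.314×313×ln(0.440) = -3060 J.
Q = ΔU + W = -3060 J.
State after step 1: P = 205 kPa, V = 18.2 L, T = 313 K.
Step 2 — Polytropic n=1.26: T₂ = T₁(V₁/V₂)^(n−1) = 313×(0.130)^0.26 = 184 K; P₂ = P₁(V₁/V₂)^n = 15.6 kPa.
W = (P₁V₁−P₂V₂)/(n−1) = (205×18.2−15.6×140)/0.26 = 5900 J.
ΔU = nCvΔT = 1.43×37.8×(184−313) = -6970 J.
Q = ΔU + W = -1070 J.
Net over both steps: W = 2840 J, Q = -4130 J, ΔU = -6970 J.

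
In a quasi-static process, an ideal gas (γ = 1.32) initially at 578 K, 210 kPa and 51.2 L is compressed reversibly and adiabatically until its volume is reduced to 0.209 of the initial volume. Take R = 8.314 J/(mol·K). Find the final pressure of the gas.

Adiabatic: TV^(γ−1) = const ⇒ T₂ = 578×(4.78)^0.320 = 954 K; PV^γ = const ⇒ P₂ = 1660 kPa.

1660 kPa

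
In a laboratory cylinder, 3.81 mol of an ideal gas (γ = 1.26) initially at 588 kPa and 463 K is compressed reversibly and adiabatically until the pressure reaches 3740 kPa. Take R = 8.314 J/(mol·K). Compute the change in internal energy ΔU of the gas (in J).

V₁ = nRT₁/P₁ = 3.81×8.314×463/588 = 24.9 L.
Adiabatic: T₂/T₁ = (P₂/P₁)^((γ−1)/γ) ⇒ T₂ = 463×(6.36)^0.206 = 678 K; V₂ = 5.74 L.
For an ideal gas ΔU = nCvΔT with Cv = R/(γ−1) = 32.0 J/(mol·K).
ΔU = 3.81×32.0×(678−463) = 26200 J.

26200 J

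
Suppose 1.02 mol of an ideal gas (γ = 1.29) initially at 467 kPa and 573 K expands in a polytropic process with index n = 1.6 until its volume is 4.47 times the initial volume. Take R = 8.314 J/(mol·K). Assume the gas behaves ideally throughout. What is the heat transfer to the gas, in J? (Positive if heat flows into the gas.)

V₁ = nRT₁/P₁ = 1.02×8.314×573/467 = 10.4 L.
Polytropic n=1.6: T₂ = T₁(V₁/V₂)^(n−1) = 573×(0.224)^0.60 = 233 K; P₂ = P₁(V₁/V₂)^n = 42.5 kPa.
W = (P₁V₁−P₂V₂)/(n−1) = (467×10.4−42.5×46.5)/0.60 = 4800 J.
ΔU = nCvΔT = 1.02×28.7×(233−573) = -9930 J.
Q = ΔU + W = -5130 J.

-5130 J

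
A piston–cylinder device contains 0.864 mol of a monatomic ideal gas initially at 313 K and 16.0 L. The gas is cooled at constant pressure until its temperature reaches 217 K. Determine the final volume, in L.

11.1 L

P₁ = nRT₁/V₁ = 0.864×8.314×313/16.0 = 141 kPa.
Isobaric: P stays 141 kPa; V/T = const ⇒ T₂ = 217 K, V₂ = 11.1 L.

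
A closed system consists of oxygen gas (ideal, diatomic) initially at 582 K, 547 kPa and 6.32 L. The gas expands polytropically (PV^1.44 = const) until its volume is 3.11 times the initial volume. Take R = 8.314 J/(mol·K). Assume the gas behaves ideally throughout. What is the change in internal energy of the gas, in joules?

-3400 J

n = P₁V₁/(RT₁) = 547×6.32/(8.314×582) = 0.714 mol.
Polytropic n=1.44: T₂ = T₁(V₁/V₂)^(n−1) = 582×(0.322)^0.44 = 353 K; P₂ = P₁(V₁/V₂)^n = 107 kPa.
For an ideal gas ΔU = nCvΔT with Cv = (5/2)R = 20.8 J/(mol·K).
ΔU = 0.714×20.8×(353−582) = -3400 J.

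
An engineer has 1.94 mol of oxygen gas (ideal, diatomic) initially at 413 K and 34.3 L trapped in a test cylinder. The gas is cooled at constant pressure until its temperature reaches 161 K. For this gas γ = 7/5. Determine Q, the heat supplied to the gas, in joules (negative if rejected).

P₁ = nRT₁/V₁ = 1.94×8.314×413/34.3 = 194 kPa.
Isobaric: P stays 194 kPa; V/T = const ⇒ T₂ = 161 K, V₂ = 13.4 L.
W = PΔV = 194×(13.4−34.3) kPa·L = -4060 J.
ΔU = nCvΔT = 1.94×20.8×(161−413) = -10200 J.
Q = ΔU + W = nCpΔT = -14200 J.

-14200 J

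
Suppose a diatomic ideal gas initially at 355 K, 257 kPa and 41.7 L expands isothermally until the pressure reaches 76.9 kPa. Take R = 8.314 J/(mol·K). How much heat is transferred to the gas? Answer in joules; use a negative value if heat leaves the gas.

12900 J

n = P₁V₁/(RT₁) = 257×41.7/(8.314×355) = 3.63 mol.
Isothermal: T stays 355 K; PV = const ⇒ V₂ = 139 L, P₂ = 76.9 kPa.
ΔU = 0 (ideal gas, T constant).
W = nRT ln(V₂/V₁) = 3.63×8.314×355×ln(3.34) = 12900 J.
Q = ΔU + W = 12900 J.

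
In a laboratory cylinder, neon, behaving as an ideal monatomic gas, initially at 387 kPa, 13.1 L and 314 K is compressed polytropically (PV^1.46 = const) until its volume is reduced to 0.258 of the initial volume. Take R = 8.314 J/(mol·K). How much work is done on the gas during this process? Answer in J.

n = P₁V₁/(RT₁) = 387×13.1/(8.314×314) = 1.94 mol.
Polytropic n=1.46: T₂ = T₁(V₁/V₂)^(n−1) = 314×(3.88)^0.46 = 586 K; P₂ = P₁(V₁/V₂)^n = 2800 kPa.
W = (P₁V₁−P₂V₂)/(n−1) = (387×13.1−2800×3.38)/0.46 = -9530 J.
Work done on the gas = −W_by = 9530 J.

9530 J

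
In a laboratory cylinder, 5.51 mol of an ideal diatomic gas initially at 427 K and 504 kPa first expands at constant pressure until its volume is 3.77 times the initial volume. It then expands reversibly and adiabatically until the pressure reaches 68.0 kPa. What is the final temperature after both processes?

V₁ = nRT₁/P₁ = 5.51×8.314×427/504 = 38.8 L.
Step 1 — Isobaric: P stays 504 kPa; V/T = const ⇒ T₂ = 1610 K, V₂ = 146 L.
W = PΔV = 504×(146−38.8) kPa·L = 54200 J.
ΔU = nCvΔT = 5.51×20.8×(1610−427) = 135000 J.
Q = ΔU + W = nCpΔT = 190000 J.
State after step 1: P = 504 kPa, V = 146 L, T = 1610 K.
Step 2 — Adiabatic: T₂/T₁ = (P₂/P₁)^((γ−1)/γ) ⇒ T₂ = 1610×(0.135)^0.286 = 908 K; V₂ = 612 L.
ΔU = nCvΔT = 5.51×20.8×(908−1610) = -80300 J.
Q = 0 for an adiabatic process, so W = −ΔU = 80300 J.
Net over both steps: W = 135000 J, Q = 190000 J, ΔU = 55100 J.

908 K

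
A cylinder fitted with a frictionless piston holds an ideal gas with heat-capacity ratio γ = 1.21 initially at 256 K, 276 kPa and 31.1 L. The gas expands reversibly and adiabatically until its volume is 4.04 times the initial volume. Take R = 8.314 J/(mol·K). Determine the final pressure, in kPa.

51.0 kPa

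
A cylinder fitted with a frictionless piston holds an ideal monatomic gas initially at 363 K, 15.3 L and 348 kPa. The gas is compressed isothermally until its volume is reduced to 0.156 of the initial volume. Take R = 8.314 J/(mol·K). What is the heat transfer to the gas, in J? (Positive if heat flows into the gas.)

n = P₁V₁/(RT₁) = 348×15.3/(8.314×363) = 1.76 mol.
Isothermal: T stays 363 K; PV = const ⇒ V₂ = 2.39 L, P₂ = 2230 kPa.
ΔU = 0 (ideal gas, T constant).
W = nRT ln(V₂/V₁) = 1.76×8.314×363×ln(0.156) = -9890 J.
Q = ΔU + W = -9890 J.

-9890 J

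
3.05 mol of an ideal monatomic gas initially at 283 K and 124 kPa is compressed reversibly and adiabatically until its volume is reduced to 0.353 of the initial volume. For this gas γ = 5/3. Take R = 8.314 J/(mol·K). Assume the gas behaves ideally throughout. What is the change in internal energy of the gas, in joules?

10800 J

V₁ = nRT₁/P₁ = 3.05×8.314×283/124 = 57.9 L.
Adiabatic: TV^(γ−1) = const ⇒ T₂ = 283×(2.83)^0.667 = 567 K; PV^γ = const ⇒ P₂ = 703 kPa.
For an ideal gas ΔU = nCvΔT with Cv = (3/2)R = 12.5 J/(mol·K).
ΔU = 3.05×12.5×(567−283) = 10800 J.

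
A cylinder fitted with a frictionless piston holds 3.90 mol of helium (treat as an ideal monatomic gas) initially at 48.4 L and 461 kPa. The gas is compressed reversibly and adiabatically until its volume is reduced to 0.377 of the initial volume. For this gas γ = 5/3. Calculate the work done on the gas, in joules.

30700 J

T₁ = P₁V₁/(nR) = 461×48.4/(3.90×8.314) = 688 K.
Adiabatic: TV^(γ−1) = const ⇒ T₂ = 688×(2.65)^0.667 = 1320 K; PV^γ = const ⇒ P₂ = 2340 kPa.
ΔU = nCvΔT = 3.90×12.5×(1320−688) = 30700 J.
Q = 0 for an adiabatic process, so W = −ΔU = -30700 J.
Work done on the gas = −W_by = 30700 J.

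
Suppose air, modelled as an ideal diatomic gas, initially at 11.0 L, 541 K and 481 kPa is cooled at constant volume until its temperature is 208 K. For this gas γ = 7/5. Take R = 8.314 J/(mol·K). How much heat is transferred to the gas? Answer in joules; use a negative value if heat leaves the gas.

-8140 J

n = P₁V₁/(RT₁) = 481×11.0/(8.314×541) = 1.18 mol.
Isochoric: V stays 11.0 L; P/T = const ⇒ T₂ = 208 K, P₂ = 185 kPa.
W = 0 (no volume change).
ΔU = nCvΔT = 1.18×20.8×(208−541) = -8140 J.
Q = ΔU = -8140 J.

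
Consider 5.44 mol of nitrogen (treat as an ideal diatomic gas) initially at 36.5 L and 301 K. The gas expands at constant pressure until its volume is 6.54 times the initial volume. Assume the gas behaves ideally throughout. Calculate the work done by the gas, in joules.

75400 J

P₁ = nRT₁/V₁ = 5.44×8.314×301/36.5 = 373 kPa.
Isobaric: P stays 373 kPa; V/T = const ⇒ T₂ = 1970 K, V₂ = 239 L.
W = PΔV = 373×(239−36.5) kPa·L = 75400 J.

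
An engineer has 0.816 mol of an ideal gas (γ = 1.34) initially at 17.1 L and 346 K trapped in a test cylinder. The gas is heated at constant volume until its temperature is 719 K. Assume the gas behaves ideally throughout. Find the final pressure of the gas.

285 kPa

P₁ = nRT₁/V₁ = 0.816×8.314×346/17.1 = 137 kPa.
Isochoric: V stays 17.1 L; P/T = const ⇒ T₂ = 719 K, P₂ = 285 kPa.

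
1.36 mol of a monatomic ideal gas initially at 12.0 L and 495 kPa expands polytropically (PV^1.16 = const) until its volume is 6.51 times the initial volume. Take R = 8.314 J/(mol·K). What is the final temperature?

389 K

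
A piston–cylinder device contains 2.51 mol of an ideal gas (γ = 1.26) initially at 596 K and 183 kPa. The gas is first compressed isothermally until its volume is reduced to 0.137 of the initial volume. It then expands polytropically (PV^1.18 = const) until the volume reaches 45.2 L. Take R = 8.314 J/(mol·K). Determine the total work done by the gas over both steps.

-7620 J

V₁ = nRT₁/P₁ = 2.51×8.314×596/183 = 68.0 L.
Step 1 — Isothermal: T stays 596 K; PV = const ⇒ V₂ = 9.31 L, P₂ = 1340 kPa.
ΔU = 0 (ideal gas, T constant).
W = nRT ln(V₂/V₁) = 2.51×8.314×596×ln(0.137) = -24700 J.
Q = ΔU + W = -24700 J.
State after step 1: P = 1340 kPa, V = 9.31 L, T = 596 K.
Step 2 — Polytropic n=1.18: T₂ = T₁(V₁/V₂)^(n−1) = 596×(0.206)^0.18 = 448 K; P₂ = P₁(V₁/V₂)^n = 207 kPa.
W = (P₁V₁−P₂V₂)/(n−1) = (1340×9.31−207×45.2)/0.18 = 17100 J.
ΔU = nCvΔT = 2.51×32.0×(448−596) = -11800 J.
Q = ΔU + W = 5260 J.
Net over both steps: W = -7620 J, Q = -19500 J, ΔU = -11800 J.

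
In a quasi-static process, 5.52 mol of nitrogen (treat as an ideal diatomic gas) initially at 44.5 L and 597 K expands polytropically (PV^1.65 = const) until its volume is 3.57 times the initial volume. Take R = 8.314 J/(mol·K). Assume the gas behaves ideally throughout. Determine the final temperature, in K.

P₁ = nRT₁/V₁ = 5.52×8.314×597/44.5 = 616 kPa.
Polytropic n=1.65: T₂ = T₁(V₁/V₂)^(n−1) = 597×(0.280)^0.65 = 261 K; P₂ = P₁(V₁/V₂)^n = 75.4 kPa.

261 K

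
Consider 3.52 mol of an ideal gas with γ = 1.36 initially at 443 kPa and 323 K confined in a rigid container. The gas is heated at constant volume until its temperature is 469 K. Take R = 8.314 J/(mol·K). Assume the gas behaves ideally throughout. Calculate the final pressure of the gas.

V₁ = nRT₁/P₁ = 3.52×8.314×323/443 = 21.3 L.
Isochoric: V stays 21.3 L; P/T = const ⇒ T₂ = 469 K, P₂ = 643 kPa.

643 kPa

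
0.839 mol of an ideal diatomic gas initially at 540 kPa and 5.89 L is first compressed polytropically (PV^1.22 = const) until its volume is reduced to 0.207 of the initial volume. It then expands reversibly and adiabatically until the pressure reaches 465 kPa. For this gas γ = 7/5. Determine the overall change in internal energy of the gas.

T₁ = P₁V₁/(nR) = 540×5.89/(0.839×8.314) = 456 K.
Step 1 — Polytropic n=1.22: T₂ = T₁(V₁/V₂)^(n−1) = 456×(4.83)^0.22 = 645 K; P₂ = P₁(V₁/V₂)^n = 3690 kPa.
W = (P₁V₁−P₂V₂)/(n−1) = (540×5.89−3690×1.22)/0.22 = -5990 J.
ΔU = nCvΔT = 0.839×20.8×(645−456) = 3290 J.
Q = ΔU + W = -2690 J.
State after step 1: P = 3690 kPa, V = 1.22 L, T = 645 K.
Step 2 — Adiabatic: T₂/T₁ = (P₂/P₁)^((γ−1)/γ) ⇒ T₂ = 645×(0.126)^0.286 = 357 K; V₂ = 5.35 L.
ΔU = nCvΔT = 0.839×20.8×(357−645) = -5020 J.
Q = 0 for an adiabatic process, so W = −ΔU = 5020 J.
Net over both steps: W = -965 J, Q = -2690 J, ΔU = -1730 J.

-1730 J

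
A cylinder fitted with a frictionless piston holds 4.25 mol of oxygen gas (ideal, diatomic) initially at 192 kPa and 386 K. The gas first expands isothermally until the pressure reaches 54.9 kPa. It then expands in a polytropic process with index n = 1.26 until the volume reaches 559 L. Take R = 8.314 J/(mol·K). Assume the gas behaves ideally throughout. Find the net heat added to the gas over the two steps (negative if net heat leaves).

V₁ = nRT₁/P₁ = 4.25×8.314×386/192 = 71.0 L.
Step 1 — Isothermal: T stays 386 K; PV = const ⇒ V₂ = 248 L, P₂ = 54.9 kPa.
ΔU = 0 (ideal gas, T constant).
W = nRT ln(V₂/V₁) = 4.25×8.314×386×ln(3.50) = 17100 J.
Q = ΔU + W = 17100 J.
State after step 1: P = 54.9 kPa, V = 248 L, T = 386 K.
Step 2 — Polytropic n=1.26: T₂ = T₁(V₁/V₂)^(n−1) = 386×(0.444)^0.26 = 313 K; P₂ = P₁(V₁/V₂)^n = 19.8 kPa.
W = (P₁V₁−P₂V₂)/(n−1) = (54.9×248−19.8×559)/0.26 = 9970 J.
ΔU = nCvΔT = 4.25×20.8×(313−386) = -6480 J.
Q = ΔU + W = 3490 J.
Net over both steps: W = 27000 J, Q = 20600 J, ΔU = -6480 J.

20600 J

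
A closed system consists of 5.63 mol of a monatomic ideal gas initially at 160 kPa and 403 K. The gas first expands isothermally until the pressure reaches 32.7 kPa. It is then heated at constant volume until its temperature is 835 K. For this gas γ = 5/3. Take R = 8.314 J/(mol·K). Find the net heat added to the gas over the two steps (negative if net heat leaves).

60300 J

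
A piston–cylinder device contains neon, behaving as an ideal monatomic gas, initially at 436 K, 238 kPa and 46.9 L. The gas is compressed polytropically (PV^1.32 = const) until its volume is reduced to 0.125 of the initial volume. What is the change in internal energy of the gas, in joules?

n = P₁V₁/(RT₁) = 238×46.9/(8.314×436) = 3.08 mol.
Polytropic n=1.32: T₂ = T₁(V₁/V₂)^(n−1) = 436×(8.00)^0.32 = 848 K; P₂ = P₁(V₁/V₂)^n = 3700 kPa.
For an ideal gas ΔU = nCvΔT with Cv = (3/2)R = 12.5 J/(mol·K).
ΔU = 3.08×12.5×(848−436) = 15800 J.

15800 J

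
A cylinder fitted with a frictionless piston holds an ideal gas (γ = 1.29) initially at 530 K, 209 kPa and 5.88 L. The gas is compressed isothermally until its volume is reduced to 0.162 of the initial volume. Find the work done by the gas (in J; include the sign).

-2240 J

n = P₁V₁/(RT₁) = 209×5.88/(8.314×530) = 0.279 mol.
Isothermal: T stays 530 K; PV = const ⇒ V₂ = 0.953 L, P₂ = 1290 kPa.
W = nRT ln(V₂/V₁) = 0.279×8.314×530×ln(0.162) = -2240 J.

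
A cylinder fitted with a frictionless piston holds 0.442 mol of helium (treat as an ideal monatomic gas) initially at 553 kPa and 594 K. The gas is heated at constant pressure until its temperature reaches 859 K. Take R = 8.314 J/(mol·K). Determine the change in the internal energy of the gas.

V₁ = nRT₁/P₁ = 0.442×8.314×594/553 = 3.95 L.
Isobaric: P stays 553 kPa; V/T = const ⇒ T₂ = 859 K, V₂ = 5.71 L.
For an ideal gas ΔU = nCvΔT with Cv = (3/2)R = 12.5 J/(mol·K).
ΔU = 0.442×12.5×(859−594) = 1460 J.

1460 J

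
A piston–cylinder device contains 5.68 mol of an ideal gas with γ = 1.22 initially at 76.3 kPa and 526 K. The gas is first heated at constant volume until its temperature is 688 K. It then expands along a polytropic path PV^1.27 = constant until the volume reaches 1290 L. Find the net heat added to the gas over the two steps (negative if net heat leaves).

26300 J

V₁ = nRT₁/P₁ = 5.68×8.314×526/76.3 = 326 L.
Step 1 — Isochoric: V stays 326 L; P/T = const ⇒ T₂ = 688 K, P₂ = 99.8 kPa.
W = 0 (no volume change).
ΔU = nCvΔT = 5.68×37.8×(688−526) = 34800 J.
Q = ΔU = 34800 J.
State after step 1: P = 99.8 kPa, V = 326 L, T = 688 K.
Step 2 — Polytropic n=1.27: T₂ = T₁(V₁/V₂)^(n−1) = 688×(0.252)^0.27 = 474 K; P₂ = P₁(V₁/V₂)^n = 17.4 kPa.
W = (P₁V₁−P₂V₂)/(n−1) = (99.8×326−17.4×1290)/0.27 = 37400 J.
ΔU = nCvΔT = 5.68×37.8×(474−688) = -45900 J.
Q = ΔU + W = -8490 J.
Net over both steps: W = 37400 J, Q = 26300 J, ΔU = -11100 J.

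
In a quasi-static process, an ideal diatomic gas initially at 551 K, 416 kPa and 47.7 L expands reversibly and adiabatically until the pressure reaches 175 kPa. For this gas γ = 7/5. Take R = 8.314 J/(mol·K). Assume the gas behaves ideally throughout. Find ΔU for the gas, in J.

n = P₁V₁/(RT₁) = 416×47.7/(8.314×551) = 4.33 mol.
Adiabatic: T₂/T₁ = (P₂/P₁)^((γ−1)/γ) ⇒ T₂ = 551×(0.421)^0.286 = 430 K; V₂ = 88.5 L.
For an ideal gas ΔU = nCvΔT with Cv = (5/2)R = 20.8 J/(mol·K).
ΔU = 4.33×20.8×(430−551) = -10900 J.

-10900 J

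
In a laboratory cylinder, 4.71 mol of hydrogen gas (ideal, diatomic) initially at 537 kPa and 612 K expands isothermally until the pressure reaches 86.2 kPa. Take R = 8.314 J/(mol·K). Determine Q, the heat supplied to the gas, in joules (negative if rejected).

43800 J

V₁ = nRT₁/P₁ = 4.71×8.314×612/537 = 44.6 L.
Isothermal: T stays 612 K; PV = const ⇒ V₂ = 278 L, P₂ = 86.2 kPa.
ΔU = 0 (ideal gas, T constant).
W = nRT ln(V₂/V₁) = 4.71×8.314×612×ln(6.23) = 43800 J.
Q = ΔU + W = 43800 J.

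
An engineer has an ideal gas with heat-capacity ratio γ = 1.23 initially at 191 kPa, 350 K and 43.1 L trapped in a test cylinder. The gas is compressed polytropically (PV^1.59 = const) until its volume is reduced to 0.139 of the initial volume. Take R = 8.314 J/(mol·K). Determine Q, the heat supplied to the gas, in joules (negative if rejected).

48100 J

n = P₁V₁/(RT₁) = 191×43.1/(8.314×350) = 2.83 mol.
Polytropic n=1.59: T₂ = T₁(V₁/V₂)^(n−1) = 350×(7.19)^0.59 = 1120 K; P₂ = P₁(V₁/V₂)^n = 4400 kPa.
W = (P₁V₁−P₂V₂)/(n−1) = (191×43.1−4400×5.99)/0.59 = -30700 J.
ΔU = nCvΔT = 2.83×36.1×(1120−350) = 78900 J.
Q = ΔU + W = 48100 J.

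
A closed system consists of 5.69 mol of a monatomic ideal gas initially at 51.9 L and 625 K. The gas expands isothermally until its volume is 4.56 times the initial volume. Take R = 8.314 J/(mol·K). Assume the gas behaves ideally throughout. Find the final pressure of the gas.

125 kPa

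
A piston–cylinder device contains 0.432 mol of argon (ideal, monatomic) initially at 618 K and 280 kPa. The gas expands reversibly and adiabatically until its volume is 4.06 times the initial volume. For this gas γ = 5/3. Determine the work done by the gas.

2020 J

V₁ = nRT₁/P₁ = 0.432×8.314×618/280 = 7.93 L.
Adiabatic: TV^(γ−1) = const ⇒ T₂ = 618×(0.246)^0.667 = 243 K; PV^γ = const ⇒ P₂ = 27.1 kPa.
ΔU = nCvΔT = 0.432×12.5×(243−618) = -2020 J.
Q = 0 for an adiabatic process, so W = −ΔU = 2020 J.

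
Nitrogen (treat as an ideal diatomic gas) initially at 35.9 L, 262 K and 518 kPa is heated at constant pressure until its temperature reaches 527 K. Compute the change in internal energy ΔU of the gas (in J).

n = P₁V₁/(RT₁) = 518×35.9/(8.314×262) = 8.54 mol.
Isobaric: P stays 518 kPa; V/T = const ⇒ T₂ = 527 K, V₂ = 72.2 L.
For an ideal gas ΔU = nCvΔT with Cv = (5/2)R = 20.8 J/(mol·K).
ΔU = 8.54×20.8×(527−262) = 47000 J.

47000 J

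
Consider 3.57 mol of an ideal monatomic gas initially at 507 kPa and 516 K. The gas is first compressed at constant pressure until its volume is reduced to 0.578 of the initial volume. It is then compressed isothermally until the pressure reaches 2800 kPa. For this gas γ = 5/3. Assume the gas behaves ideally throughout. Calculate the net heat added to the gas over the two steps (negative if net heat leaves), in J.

V₁ = nRT₁/P₁ = 3.57×8.314×516/507 = 30.2 L.
Step 1 — Isobaric: P stays 507 kPa; V/T = const ⇒ T₂ = 298 K, V₂ = 17.5 L.
W = PΔV = 507×(17.5−30.2) kPa·L = -6460 J.
ΔU = nCvΔT = 3.57×12.5×(298−516) = -9690 J.
Q = ΔU + W = nCpΔT = -16200 J.
State after step 1: P = 507 kPa, V = 17.5 L, T = 298 K.
Step 2 — Isothermal: T stays 298 K; PV = const ⇒ V₂ = 3.16 L, P₂ = 2800 kPa.
ΔU = 0 (ideal gas, T constant).
W = nRT ln(V₂/V₁) = 3.57×8.314×298×ln(0.181) = -15100 J.
Q = ΔU + W = -15100 J.
Net over both steps: W = -21600 J, Q = -31300 J, ΔU = -9690 J.

-31300 J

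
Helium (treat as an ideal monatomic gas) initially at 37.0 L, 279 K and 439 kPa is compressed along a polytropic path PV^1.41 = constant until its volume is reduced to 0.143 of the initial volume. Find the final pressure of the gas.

Polytropic n=1.41: T₂ = T₁(V₁/V₂)^(n−1) = 279×(6.99)^0.41 = 619 K; P₂ = P₁(V₁/V₂)^n = 6810 kPa.

6810 kPa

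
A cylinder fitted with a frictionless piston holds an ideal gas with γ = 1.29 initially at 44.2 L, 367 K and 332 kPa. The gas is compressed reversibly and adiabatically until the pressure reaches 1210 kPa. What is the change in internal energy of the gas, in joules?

17100 J

n = P₁V₁/(RT₁) = 332×44.2/(8.314×367) = 4.81 mol.
Adiabatic: T₂/T₁ = (P₂/P₁)^((γ−1)/γ) ⇒ T₂ = 367×(3.64)^0.225 = 491 K; V₂ = 16.2 L.
For an ideal gas ΔU = nCvΔT with Cv = R/(γ−1) = 28.7 J/(mol·K).
ΔU = 4.81×28.7×(491−367) = 17100 J.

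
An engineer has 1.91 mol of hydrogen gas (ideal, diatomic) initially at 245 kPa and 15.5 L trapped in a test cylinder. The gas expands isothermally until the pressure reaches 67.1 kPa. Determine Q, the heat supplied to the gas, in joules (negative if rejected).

T₁ = P₁V₁/(nR) = 245×15.5/(1.91×8.314) = 239 K.
Isothermal: T stays 239 K; PV = const ⇒ V₂ = 56.6 L, P₂ = 67.1 kPa.
ΔU = 0 (ideal gas, T constant).
W = nRT ln(V₂/V₁) = 1.91×8.314×239×ln(3.65) = 4920 J.
Q = ΔU + W = 4920 J.

4920 J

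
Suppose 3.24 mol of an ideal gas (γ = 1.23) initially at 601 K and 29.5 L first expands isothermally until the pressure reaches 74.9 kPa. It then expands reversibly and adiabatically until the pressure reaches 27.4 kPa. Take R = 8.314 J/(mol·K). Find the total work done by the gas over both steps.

44300 J

P₁ = nRT₁/V₁ = 3.24×8.314×601/29.5 = 549 kPa.
Step 1 — Isothermal: T stays 601 K; PV = const ⇒ V₂ = 216 L, P₂ = 74.9 kPa.
ΔU = 0 (ideal gas, T constant).
W = nRT ln(V₂/V₁) = 3.24×8.314×601×ln(7.33) = 32200 J.
Q = ΔU + W = 32200 J.
State after step 1: P = 74.9 kPa, V = 216 L, T = 601 K.
Step 2 — Adiabatic: T₂/T₁ = (P₂/P₁)^((γ−1)/γ) ⇒ T₂ = 601×(0.366)^0.187 = 498 K; V₂ = 490 L.
ΔU = nCvΔT = 3.24×36.1×(498−601) = -12100 J.
Q = 0 for an adiabatic process, so W = −ΔU = 12100 J.
Net over both steps: W = 44300 J, Q = 32200 J, ΔU = -12100 J.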